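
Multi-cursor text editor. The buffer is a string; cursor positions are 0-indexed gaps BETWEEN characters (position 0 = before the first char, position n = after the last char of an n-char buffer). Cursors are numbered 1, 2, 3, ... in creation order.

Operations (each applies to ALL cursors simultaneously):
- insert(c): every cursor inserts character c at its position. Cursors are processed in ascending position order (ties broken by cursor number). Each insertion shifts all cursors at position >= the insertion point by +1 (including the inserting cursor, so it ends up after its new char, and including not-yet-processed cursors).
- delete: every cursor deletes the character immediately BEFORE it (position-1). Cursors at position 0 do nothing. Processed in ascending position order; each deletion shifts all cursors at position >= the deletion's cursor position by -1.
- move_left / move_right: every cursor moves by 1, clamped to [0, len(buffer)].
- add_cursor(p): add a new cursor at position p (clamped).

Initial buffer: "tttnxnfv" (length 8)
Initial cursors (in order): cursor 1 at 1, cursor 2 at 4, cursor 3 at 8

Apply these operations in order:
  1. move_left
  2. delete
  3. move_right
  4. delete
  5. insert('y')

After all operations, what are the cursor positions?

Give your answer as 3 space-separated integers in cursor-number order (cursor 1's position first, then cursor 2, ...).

Answer: 1 3 6

Derivation:
After op 1 (move_left): buffer="tttnxnfv" (len 8), cursors c1@0 c2@3 c3@7, authorship ........
After op 2 (delete): buffer="ttnxnv" (len 6), cursors c1@0 c2@2 c3@5, authorship ......
After op 3 (move_right): buffer="ttnxnv" (len 6), cursors c1@1 c2@3 c3@6, authorship ......
After op 4 (delete): buffer="txn" (len 3), cursors c1@0 c2@1 c3@3, authorship ...
After op 5 (insert('y')): buffer="ytyxny" (len 6), cursors c1@1 c2@3 c3@6, authorship 1.2..3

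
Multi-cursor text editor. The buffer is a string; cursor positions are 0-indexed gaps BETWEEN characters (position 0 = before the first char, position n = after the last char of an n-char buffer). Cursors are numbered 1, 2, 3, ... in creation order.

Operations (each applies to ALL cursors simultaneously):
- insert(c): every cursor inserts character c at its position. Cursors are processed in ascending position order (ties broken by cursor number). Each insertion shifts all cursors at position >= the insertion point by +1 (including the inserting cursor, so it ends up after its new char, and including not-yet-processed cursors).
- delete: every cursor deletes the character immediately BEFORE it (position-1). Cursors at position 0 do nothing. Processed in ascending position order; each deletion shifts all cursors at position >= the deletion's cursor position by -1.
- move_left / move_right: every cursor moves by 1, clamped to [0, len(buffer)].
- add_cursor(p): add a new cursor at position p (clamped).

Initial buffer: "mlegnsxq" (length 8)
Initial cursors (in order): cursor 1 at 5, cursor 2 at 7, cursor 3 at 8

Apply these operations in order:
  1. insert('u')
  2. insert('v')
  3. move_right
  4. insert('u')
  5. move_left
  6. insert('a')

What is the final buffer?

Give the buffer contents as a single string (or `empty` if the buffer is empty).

Answer: mlegnuvsauxuvqauuvau

Derivation:
After op 1 (insert('u')): buffer="mlegnusxuqu" (len 11), cursors c1@6 c2@9 c3@11, authorship .....1..2.3
After op 2 (insert('v')): buffer="mlegnuvsxuvquv" (len 14), cursors c1@7 c2@11 c3@14, authorship .....11..22.33
After op 3 (move_right): buffer="mlegnuvsxuvquv" (len 14), cursors c1@8 c2@12 c3@14, authorship .....11..22.33
After op 4 (insert('u')): buffer="mlegnuvsuxuvquuvu" (len 17), cursors c1@9 c2@14 c3@17, authorship .....11.1.22.2333
After op 5 (move_left): buffer="mlegnuvsuxuvquuvu" (len 17), cursors c1@8 c2@13 c3@16, authorship .....11.1.22.2333
After op 6 (insert('a')): buffer="mlegnuvsauxuvqauuvau" (len 20), cursors c1@9 c2@15 c3@19, authorship .....11.11.22.223333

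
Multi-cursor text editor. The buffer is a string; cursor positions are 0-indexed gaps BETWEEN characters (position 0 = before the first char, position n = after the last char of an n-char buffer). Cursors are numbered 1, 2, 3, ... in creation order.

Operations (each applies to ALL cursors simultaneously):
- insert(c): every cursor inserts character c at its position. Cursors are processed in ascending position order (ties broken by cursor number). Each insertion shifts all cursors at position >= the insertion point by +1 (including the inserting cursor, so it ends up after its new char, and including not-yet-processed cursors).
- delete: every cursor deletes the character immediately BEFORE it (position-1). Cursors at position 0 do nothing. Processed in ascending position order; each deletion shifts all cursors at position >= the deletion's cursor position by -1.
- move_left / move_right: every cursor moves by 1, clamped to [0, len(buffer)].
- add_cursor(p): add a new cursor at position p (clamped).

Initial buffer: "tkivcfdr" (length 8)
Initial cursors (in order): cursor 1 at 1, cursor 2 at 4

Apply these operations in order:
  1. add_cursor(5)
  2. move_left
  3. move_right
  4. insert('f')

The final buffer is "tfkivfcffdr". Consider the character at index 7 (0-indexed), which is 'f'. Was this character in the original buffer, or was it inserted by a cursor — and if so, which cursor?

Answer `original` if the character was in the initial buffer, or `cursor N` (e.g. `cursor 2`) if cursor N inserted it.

Answer: cursor 3

Derivation:
After op 1 (add_cursor(5)): buffer="tkivcfdr" (len 8), cursors c1@1 c2@4 c3@5, authorship ........
After op 2 (move_left): buffer="tkivcfdr" (len 8), cursors c1@0 c2@3 c3@4, authorship ........
After op 3 (move_right): buffer="tkivcfdr" (len 8), cursors c1@1 c2@4 c3@5, authorship ........
After op 4 (insert('f')): buffer="tfkivfcffdr" (len 11), cursors c1@2 c2@6 c3@8, authorship .1...2.3...
Authorship (.=original, N=cursor N): . 1 . . . 2 . 3 . . .
Index 7: author = 3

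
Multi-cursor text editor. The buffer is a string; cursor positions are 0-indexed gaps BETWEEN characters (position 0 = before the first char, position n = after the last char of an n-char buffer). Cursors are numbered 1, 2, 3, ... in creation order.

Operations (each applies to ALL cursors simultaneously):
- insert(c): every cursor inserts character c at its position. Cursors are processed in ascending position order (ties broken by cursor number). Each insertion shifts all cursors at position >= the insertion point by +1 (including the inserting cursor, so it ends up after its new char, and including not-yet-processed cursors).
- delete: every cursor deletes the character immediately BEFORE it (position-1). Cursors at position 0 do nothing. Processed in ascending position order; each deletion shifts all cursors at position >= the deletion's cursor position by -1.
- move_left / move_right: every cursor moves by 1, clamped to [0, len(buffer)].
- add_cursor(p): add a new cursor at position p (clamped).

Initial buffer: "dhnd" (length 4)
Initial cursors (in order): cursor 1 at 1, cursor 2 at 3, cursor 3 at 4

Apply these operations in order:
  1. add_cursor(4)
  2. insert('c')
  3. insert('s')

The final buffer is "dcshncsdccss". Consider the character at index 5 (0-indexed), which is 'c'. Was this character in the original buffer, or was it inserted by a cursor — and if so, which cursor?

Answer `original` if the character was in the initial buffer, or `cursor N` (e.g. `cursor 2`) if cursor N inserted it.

Answer: cursor 2

Derivation:
After op 1 (add_cursor(4)): buffer="dhnd" (len 4), cursors c1@1 c2@3 c3@4 c4@4, authorship ....
After op 2 (insert('c')): buffer="dchncdcc" (len 8), cursors c1@2 c2@5 c3@8 c4@8, authorship .1..2.34
After op 3 (insert('s')): buffer="dcshncsdccss" (len 12), cursors c1@3 c2@7 c3@12 c4@12, authorship .11..22.3434
Authorship (.=original, N=cursor N): . 1 1 . . 2 2 . 3 4 3 4
Index 5: author = 2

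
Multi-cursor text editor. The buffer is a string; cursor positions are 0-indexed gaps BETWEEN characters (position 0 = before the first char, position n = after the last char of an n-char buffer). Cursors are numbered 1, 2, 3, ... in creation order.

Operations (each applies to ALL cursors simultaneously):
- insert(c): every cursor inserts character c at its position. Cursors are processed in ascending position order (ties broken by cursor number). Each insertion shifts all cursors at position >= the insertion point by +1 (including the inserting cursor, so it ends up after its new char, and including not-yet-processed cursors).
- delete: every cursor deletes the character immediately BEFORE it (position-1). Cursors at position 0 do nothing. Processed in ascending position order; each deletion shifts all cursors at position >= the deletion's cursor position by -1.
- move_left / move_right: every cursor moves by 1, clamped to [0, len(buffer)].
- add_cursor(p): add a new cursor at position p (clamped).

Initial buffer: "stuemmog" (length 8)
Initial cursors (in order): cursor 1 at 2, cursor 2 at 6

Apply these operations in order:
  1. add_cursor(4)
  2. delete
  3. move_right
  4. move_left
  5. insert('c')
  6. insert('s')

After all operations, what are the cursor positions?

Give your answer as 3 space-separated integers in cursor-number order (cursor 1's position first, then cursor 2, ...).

Answer: 3 9 6

Derivation:
After op 1 (add_cursor(4)): buffer="stuemmog" (len 8), cursors c1@2 c3@4 c2@6, authorship ........
After op 2 (delete): buffer="sumog" (len 5), cursors c1@1 c3@2 c2@3, authorship .....
After op 3 (move_right): buffer="sumog" (len 5), cursors c1@2 c3@3 c2@4, authorship .....
After op 4 (move_left): buffer="sumog" (len 5), cursors c1@1 c3@2 c2@3, authorship .....
After op 5 (insert('c')): buffer="scucmcog" (len 8), cursors c1@2 c3@4 c2@6, authorship .1.3.2..
After op 6 (insert('s')): buffer="scsucsmcsog" (len 11), cursors c1@3 c3@6 c2@9, authorship .11.33.22..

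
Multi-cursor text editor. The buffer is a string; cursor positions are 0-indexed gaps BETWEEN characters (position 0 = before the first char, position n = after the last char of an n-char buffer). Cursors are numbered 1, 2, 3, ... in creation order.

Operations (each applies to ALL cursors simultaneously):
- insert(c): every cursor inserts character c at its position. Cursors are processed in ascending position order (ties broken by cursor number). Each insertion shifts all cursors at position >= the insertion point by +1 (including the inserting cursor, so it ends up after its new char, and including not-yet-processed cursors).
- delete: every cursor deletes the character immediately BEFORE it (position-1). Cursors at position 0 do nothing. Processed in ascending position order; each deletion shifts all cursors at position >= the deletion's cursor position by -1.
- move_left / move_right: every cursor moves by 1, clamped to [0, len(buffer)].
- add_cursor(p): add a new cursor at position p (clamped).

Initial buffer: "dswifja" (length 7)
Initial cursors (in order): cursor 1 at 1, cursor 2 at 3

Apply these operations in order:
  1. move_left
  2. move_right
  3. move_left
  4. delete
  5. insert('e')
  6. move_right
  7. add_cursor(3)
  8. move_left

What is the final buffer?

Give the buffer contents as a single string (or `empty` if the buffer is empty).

After op 1 (move_left): buffer="dswifja" (len 7), cursors c1@0 c2@2, authorship .......
After op 2 (move_right): buffer="dswifja" (len 7), cursors c1@1 c2@3, authorship .......
After op 3 (move_left): buffer="dswifja" (len 7), cursors c1@0 c2@2, authorship .......
After op 4 (delete): buffer="dwifja" (len 6), cursors c1@0 c2@1, authorship ......
After op 5 (insert('e')): buffer="edewifja" (len 8), cursors c1@1 c2@3, authorship 1.2.....
After op 6 (move_right): buffer="edewifja" (len 8), cursors c1@2 c2@4, authorship 1.2.....
After op 7 (add_cursor(3)): buffer="edewifja" (len 8), cursors c1@2 c3@3 c2@4, authorship 1.2.....
After op 8 (move_left): buffer="edewifja" (len 8), cursors c1@1 c3@2 c2@3, authorship 1.2.....

Answer: edewifja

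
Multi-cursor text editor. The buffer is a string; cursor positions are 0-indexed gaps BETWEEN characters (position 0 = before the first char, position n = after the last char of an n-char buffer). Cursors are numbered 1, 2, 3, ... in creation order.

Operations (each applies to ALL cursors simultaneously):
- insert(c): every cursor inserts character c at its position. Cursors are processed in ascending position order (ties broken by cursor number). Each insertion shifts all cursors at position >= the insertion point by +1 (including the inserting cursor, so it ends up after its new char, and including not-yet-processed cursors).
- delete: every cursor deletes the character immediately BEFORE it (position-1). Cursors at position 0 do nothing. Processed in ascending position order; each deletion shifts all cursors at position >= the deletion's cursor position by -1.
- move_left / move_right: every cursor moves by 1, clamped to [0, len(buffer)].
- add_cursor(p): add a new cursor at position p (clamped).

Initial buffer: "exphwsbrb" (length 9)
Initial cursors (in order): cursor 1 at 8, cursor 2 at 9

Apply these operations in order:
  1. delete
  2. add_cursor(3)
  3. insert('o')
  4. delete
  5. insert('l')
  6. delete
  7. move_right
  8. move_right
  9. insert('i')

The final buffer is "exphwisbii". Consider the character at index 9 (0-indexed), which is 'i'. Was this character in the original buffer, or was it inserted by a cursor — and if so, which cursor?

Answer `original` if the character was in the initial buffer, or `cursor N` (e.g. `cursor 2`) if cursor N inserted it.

After op 1 (delete): buffer="exphwsb" (len 7), cursors c1@7 c2@7, authorship .......
After op 2 (add_cursor(3)): buffer="exphwsb" (len 7), cursors c3@3 c1@7 c2@7, authorship .......
After op 3 (insert('o')): buffer="expohwsboo" (len 10), cursors c3@4 c1@10 c2@10, authorship ...3....12
After op 4 (delete): buffer="exphwsb" (len 7), cursors c3@3 c1@7 c2@7, authorship .......
After op 5 (insert('l')): buffer="explhwsbll" (len 10), cursors c3@4 c1@10 c2@10, authorship ...3....12
After op 6 (delete): buffer="exphwsb" (len 7), cursors c3@3 c1@7 c2@7, authorship .......
After op 7 (move_right): buffer="exphwsb" (len 7), cursors c3@4 c1@7 c2@7, authorship .......
After op 8 (move_right): buffer="exphwsb" (len 7), cursors c3@5 c1@7 c2@7, authorship .......
After op 9 (insert('i')): buffer="exphwisbii" (len 10), cursors c3@6 c1@10 c2@10, authorship .....3..12
Authorship (.=original, N=cursor N): . . . . . 3 . . 1 2
Index 9: author = 2

Answer: cursor 2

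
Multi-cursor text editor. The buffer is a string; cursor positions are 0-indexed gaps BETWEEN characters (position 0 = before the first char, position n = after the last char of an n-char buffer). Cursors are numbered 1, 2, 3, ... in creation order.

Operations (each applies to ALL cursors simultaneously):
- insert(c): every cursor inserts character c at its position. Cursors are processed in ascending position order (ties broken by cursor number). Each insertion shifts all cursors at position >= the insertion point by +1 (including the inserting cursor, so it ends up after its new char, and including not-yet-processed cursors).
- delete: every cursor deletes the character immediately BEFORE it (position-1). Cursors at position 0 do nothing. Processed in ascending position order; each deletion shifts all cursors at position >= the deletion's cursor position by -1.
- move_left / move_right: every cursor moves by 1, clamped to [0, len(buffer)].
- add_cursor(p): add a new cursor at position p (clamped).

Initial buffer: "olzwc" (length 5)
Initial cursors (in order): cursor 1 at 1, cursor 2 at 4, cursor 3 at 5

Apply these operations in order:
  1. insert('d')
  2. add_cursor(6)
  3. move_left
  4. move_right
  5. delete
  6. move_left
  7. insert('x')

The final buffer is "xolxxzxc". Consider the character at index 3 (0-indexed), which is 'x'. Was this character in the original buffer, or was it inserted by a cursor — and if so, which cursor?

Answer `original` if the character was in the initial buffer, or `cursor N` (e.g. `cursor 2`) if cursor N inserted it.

After op 1 (insert('d')): buffer="odlzwdcd" (len 8), cursors c1@2 c2@6 c3@8, authorship .1...2.3
After op 2 (add_cursor(6)): buffer="odlzwdcd" (len 8), cursors c1@2 c2@6 c4@6 c3@8, authorship .1...2.3
After op 3 (move_left): buffer="odlzwdcd" (len 8), cursors c1@1 c2@5 c4@5 c3@7, authorship .1...2.3
After op 4 (move_right): buffer="odlzwdcd" (len 8), cursors c1@2 c2@6 c4@6 c3@8, authorship .1...2.3
After op 5 (delete): buffer="olzc" (len 4), cursors c1@1 c2@3 c4@3 c3@4, authorship ....
After op 6 (move_left): buffer="olzc" (len 4), cursors c1@0 c2@2 c4@2 c3@3, authorship ....
After op 7 (insert('x')): buffer="xolxxzxc" (len 8), cursors c1@1 c2@5 c4@5 c3@7, authorship 1..24.3.
Authorship (.=original, N=cursor N): 1 . . 2 4 . 3 .
Index 3: author = 2

Answer: cursor 2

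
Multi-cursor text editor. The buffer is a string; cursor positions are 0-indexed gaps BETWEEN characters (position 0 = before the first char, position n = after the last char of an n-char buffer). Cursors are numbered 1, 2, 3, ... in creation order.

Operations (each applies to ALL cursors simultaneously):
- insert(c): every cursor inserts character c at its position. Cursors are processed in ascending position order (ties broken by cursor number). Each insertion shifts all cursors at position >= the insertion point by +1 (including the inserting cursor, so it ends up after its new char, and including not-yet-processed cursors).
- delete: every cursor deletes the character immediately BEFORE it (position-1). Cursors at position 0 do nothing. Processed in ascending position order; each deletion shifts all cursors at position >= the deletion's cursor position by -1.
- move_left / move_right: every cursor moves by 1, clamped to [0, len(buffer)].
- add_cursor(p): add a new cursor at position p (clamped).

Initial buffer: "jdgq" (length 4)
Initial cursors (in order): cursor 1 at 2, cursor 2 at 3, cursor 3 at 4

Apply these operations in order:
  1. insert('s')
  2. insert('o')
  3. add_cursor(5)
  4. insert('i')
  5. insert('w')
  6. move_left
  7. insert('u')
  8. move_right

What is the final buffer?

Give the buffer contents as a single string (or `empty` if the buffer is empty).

Answer: jdsoiuwgiuwsoiuwqsoiuw

Derivation:
After op 1 (insert('s')): buffer="jdsgsqs" (len 7), cursors c1@3 c2@5 c3@7, authorship ..1.2.3
After op 2 (insert('o')): buffer="jdsogsoqso" (len 10), cursors c1@4 c2@7 c3@10, authorship ..11.22.33
After op 3 (add_cursor(5)): buffer="jdsogsoqso" (len 10), cursors c1@4 c4@5 c2@7 c3@10, authorship ..11.22.33
After op 4 (insert('i')): buffer="jdsoigisoiqsoi" (len 14), cursors c1@5 c4@7 c2@10 c3@14, authorship ..111.4222.333
After op 5 (insert('w')): buffer="jdsoiwgiwsoiwqsoiw" (len 18), cursors c1@6 c4@9 c2@13 c3@18, authorship ..1111.442222.3333
After op 6 (move_left): buffer="jdsoiwgiwsoiwqsoiw" (len 18), cursors c1@5 c4@8 c2@12 c3@17, authorship ..1111.442222.3333
After op 7 (insert('u')): buffer="jdsoiuwgiuwsoiuwqsoiuw" (len 22), cursors c1@6 c4@10 c2@15 c3@21, authorship ..11111.44422222.33333
After op 8 (move_right): buffer="jdsoiuwgiuwsoiuwqsoiuw" (len 22), cursors c1@7 c4@11 c2@16 c3@22, authorship ..11111.44422222.33333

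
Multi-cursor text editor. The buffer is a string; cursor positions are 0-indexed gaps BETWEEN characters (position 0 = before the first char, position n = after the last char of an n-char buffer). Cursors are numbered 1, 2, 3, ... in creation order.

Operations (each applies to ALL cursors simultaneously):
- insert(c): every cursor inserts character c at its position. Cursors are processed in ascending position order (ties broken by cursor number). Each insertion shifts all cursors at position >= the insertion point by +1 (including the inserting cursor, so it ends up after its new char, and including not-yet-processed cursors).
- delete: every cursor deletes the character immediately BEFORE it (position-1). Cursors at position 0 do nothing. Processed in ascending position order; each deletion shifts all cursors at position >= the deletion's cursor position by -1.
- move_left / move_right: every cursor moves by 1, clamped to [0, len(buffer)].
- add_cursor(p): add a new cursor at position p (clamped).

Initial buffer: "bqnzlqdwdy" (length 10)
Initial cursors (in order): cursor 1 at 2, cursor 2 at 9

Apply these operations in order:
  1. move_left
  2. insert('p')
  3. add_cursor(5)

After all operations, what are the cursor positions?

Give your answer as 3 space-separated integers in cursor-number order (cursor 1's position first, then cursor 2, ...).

Answer: 2 10 5

Derivation:
After op 1 (move_left): buffer="bqnzlqdwdy" (len 10), cursors c1@1 c2@8, authorship ..........
After op 2 (insert('p')): buffer="bpqnzlqdwpdy" (len 12), cursors c1@2 c2@10, authorship .1.......2..
After op 3 (add_cursor(5)): buffer="bpqnzlqdwpdy" (len 12), cursors c1@2 c3@5 c2@10, authorship .1.......2..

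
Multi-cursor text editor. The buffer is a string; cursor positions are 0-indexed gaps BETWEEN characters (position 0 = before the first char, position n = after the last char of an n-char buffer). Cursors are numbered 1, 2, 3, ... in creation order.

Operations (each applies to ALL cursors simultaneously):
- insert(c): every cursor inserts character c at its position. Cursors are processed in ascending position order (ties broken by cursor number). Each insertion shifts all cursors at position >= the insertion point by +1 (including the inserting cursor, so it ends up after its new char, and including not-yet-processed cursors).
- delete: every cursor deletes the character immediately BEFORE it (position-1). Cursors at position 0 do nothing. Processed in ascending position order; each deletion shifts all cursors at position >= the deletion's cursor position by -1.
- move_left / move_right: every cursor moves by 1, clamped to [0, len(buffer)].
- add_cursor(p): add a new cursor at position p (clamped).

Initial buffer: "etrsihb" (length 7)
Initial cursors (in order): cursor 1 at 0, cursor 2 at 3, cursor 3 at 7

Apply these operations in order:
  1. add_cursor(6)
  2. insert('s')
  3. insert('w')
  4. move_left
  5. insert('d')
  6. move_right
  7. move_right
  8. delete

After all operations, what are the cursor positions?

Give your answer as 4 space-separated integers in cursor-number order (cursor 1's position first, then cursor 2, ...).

Answer: 3 8 15 13

Derivation:
After op 1 (add_cursor(6)): buffer="etrsihb" (len 7), cursors c1@0 c2@3 c4@6 c3@7, authorship .......
After op 2 (insert('s')): buffer="setrssihsbs" (len 11), cursors c1@1 c2@5 c4@9 c3@11, authorship 1...2...4.3
After op 3 (insert('w')): buffer="swetrswsihswbsw" (len 15), cursors c1@2 c2@7 c4@12 c3@15, authorship 11...22...44.33
After op 4 (move_left): buffer="swetrswsihswbsw" (len 15), cursors c1@1 c2@6 c4@11 c3@14, authorship 11...22...44.33
After op 5 (insert('d')): buffer="sdwetrsdwsihsdwbsdw" (len 19), cursors c1@2 c2@8 c4@14 c3@18, authorship 111...222...444.333
After op 6 (move_right): buffer="sdwetrsdwsihsdwbsdw" (len 19), cursors c1@3 c2@9 c4@15 c3@19, authorship 111...222...444.333
After op 7 (move_right): buffer="sdwetrsdwsihsdwbsdw" (len 19), cursors c1@4 c2@10 c4@16 c3@19, authorship 111...222...444.333
After op 8 (delete): buffer="sdwtrsdwihsdwsd" (len 15), cursors c1@3 c2@8 c4@13 c3@15, authorship 111..222..44433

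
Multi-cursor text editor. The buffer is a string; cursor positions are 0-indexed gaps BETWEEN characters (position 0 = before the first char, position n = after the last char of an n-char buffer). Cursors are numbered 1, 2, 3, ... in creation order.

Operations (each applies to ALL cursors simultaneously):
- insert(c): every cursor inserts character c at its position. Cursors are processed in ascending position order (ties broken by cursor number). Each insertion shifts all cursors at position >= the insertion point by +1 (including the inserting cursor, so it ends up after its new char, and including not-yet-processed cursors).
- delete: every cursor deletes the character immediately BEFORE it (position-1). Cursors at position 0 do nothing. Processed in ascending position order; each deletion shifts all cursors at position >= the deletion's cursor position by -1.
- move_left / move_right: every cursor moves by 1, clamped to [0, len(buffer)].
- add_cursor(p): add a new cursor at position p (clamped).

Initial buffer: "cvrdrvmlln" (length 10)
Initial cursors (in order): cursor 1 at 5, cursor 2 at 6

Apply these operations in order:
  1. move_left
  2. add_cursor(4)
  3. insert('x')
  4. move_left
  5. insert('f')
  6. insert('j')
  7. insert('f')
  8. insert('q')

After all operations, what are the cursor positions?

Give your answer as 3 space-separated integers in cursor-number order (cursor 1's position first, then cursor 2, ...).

Answer: 13 19 13

Derivation:
After op 1 (move_left): buffer="cvrdrvmlln" (len 10), cursors c1@4 c2@5, authorship ..........
After op 2 (add_cursor(4)): buffer="cvrdrvmlln" (len 10), cursors c1@4 c3@4 c2@5, authorship ..........
After op 3 (insert('x')): buffer="cvrdxxrxvmlln" (len 13), cursors c1@6 c3@6 c2@8, authorship ....13.2.....
After op 4 (move_left): buffer="cvrdxxrxvmlln" (len 13), cursors c1@5 c3@5 c2@7, authorship ....13.2.....
After op 5 (insert('f')): buffer="cvrdxffxrfxvmlln" (len 16), cursors c1@7 c3@7 c2@10, authorship ....1133.22.....
After op 6 (insert('j')): buffer="cvrdxffjjxrfjxvmlln" (len 19), cursors c1@9 c3@9 c2@13, authorship ....113133.222.....
After op 7 (insert('f')): buffer="cvrdxffjjffxrfjfxvmlln" (len 22), cursors c1@11 c3@11 c2@16, authorship ....11313133.2222.....
After op 8 (insert('q')): buffer="cvrdxffjjffqqxrfjfqxvmlln" (len 25), cursors c1@13 c3@13 c2@19, authorship ....1131313133.22222.....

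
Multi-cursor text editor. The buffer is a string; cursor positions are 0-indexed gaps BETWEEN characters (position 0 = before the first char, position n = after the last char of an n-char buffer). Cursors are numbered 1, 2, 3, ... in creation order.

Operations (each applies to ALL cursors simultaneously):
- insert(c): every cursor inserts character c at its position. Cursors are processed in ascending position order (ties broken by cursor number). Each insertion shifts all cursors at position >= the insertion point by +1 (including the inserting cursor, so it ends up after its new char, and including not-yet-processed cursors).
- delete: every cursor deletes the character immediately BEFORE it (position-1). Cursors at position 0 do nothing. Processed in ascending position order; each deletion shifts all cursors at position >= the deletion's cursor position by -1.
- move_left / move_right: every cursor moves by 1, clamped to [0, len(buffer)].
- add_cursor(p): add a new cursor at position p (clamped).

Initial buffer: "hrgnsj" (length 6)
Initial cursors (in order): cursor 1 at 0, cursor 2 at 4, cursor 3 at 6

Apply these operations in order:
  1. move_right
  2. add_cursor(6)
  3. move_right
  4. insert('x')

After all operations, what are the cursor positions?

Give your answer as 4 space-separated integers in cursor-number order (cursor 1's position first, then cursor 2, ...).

After op 1 (move_right): buffer="hrgnsj" (len 6), cursors c1@1 c2@5 c3@6, authorship ......
After op 2 (add_cursor(6)): buffer="hrgnsj" (len 6), cursors c1@1 c2@5 c3@6 c4@6, authorship ......
After op 3 (move_right): buffer="hrgnsj" (len 6), cursors c1@2 c2@6 c3@6 c4@6, authorship ......
After op 4 (insert('x')): buffer="hrxgnsjxxx" (len 10), cursors c1@3 c2@10 c3@10 c4@10, authorship ..1....234

Answer: 3 10 10 10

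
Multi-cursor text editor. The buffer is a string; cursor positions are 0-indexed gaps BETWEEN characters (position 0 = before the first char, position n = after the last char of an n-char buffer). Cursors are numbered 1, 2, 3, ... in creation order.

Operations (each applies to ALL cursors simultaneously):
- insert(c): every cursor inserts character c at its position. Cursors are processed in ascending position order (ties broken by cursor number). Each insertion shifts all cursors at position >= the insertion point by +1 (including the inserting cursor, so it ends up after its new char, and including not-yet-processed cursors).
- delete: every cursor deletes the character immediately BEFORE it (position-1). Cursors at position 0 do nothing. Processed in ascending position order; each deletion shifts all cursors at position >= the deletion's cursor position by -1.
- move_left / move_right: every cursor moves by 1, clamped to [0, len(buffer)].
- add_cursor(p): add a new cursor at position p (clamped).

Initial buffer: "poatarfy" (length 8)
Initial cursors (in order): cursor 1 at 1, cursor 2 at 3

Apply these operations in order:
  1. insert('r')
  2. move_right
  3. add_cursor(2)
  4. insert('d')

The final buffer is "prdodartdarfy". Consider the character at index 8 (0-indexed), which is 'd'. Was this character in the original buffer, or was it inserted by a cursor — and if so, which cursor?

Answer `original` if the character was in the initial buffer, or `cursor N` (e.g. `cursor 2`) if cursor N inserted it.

After op 1 (insert('r')): buffer="proartarfy" (len 10), cursors c1@2 c2@5, authorship .1..2.....
After op 2 (move_right): buffer="proartarfy" (len 10), cursors c1@3 c2@6, authorship .1..2.....
After op 3 (add_cursor(2)): buffer="proartarfy" (len 10), cursors c3@2 c1@3 c2@6, authorship .1..2.....
After op 4 (insert('d')): buffer="prdodartdarfy" (len 13), cursors c3@3 c1@5 c2@9, authorship .13.1.2.2....
Authorship (.=original, N=cursor N): . 1 3 . 1 . 2 . 2 . . . .
Index 8: author = 2

Answer: cursor 2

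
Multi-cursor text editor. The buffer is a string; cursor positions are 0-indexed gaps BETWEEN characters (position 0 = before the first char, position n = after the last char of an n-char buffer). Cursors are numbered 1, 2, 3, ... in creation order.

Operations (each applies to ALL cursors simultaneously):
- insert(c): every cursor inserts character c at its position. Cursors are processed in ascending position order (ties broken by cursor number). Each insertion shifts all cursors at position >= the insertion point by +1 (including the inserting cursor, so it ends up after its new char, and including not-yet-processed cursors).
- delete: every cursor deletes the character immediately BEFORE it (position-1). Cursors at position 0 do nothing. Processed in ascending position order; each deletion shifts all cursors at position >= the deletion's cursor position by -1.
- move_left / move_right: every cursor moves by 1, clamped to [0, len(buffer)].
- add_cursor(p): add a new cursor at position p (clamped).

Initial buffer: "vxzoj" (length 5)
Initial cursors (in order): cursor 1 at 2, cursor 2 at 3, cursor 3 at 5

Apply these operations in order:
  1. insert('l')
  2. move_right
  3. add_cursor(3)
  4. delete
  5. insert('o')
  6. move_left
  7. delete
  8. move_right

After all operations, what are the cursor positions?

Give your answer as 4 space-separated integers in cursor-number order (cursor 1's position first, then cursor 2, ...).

After op 1 (insert('l')): buffer="vxlzlojl" (len 8), cursors c1@3 c2@5 c3@8, authorship ..1.2..3
After op 2 (move_right): buffer="vxlzlojl" (len 8), cursors c1@4 c2@6 c3@8, authorship ..1.2..3
After op 3 (add_cursor(3)): buffer="vxlzlojl" (len 8), cursors c4@3 c1@4 c2@6 c3@8, authorship ..1.2..3
After op 4 (delete): buffer="vxlj" (len 4), cursors c1@2 c4@2 c2@3 c3@4, authorship ..2.
After op 5 (insert('o')): buffer="vxoolojo" (len 8), cursors c1@4 c4@4 c2@6 c3@8, authorship ..1422.3
After op 6 (move_left): buffer="vxoolojo" (len 8), cursors c1@3 c4@3 c2@5 c3@7, authorship ..1422.3
After op 7 (delete): buffer="vooo" (len 4), cursors c1@1 c4@1 c2@2 c3@3, authorship .423
After op 8 (move_right): buffer="vooo" (len 4), cursors c1@2 c4@2 c2@3 c3@4, authorship .423

Answer: 2 3 4 2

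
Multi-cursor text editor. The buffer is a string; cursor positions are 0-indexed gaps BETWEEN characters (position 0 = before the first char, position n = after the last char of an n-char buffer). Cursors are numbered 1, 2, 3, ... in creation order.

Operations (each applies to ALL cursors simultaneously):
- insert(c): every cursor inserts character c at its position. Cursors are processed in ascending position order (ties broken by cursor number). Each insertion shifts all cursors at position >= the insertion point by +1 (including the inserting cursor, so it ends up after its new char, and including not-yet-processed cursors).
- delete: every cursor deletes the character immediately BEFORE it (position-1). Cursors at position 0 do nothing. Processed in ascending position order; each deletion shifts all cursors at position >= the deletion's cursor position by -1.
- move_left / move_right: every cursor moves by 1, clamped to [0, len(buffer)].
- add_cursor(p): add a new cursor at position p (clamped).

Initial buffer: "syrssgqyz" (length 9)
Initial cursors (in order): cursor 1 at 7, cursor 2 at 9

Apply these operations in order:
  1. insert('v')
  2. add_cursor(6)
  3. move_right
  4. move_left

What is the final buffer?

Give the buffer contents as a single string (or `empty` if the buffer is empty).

Answer: syrssgqvyzv

Derivation:
After op 1 (insert('v')): buffer="syrssgqvyzv" (len 11), cursors c1@8 c2@11, authorship .......1..2
After op 2 (add_cursor(6)): buffer="syrssgqvyzv" (len 11), cursors c3@6 c1@8 c2@11, authorship .......1..2
After op 3 (move_right): buffer="syrssgqvyzv" (len 11), cursors c3@7 c1@9 c2@11, authorship .......1..2
After op 4 (move_left): buffer="syrssgqvyzv" (len 11), cursors c3@6 c1@8 c2@10, authorship .......1..2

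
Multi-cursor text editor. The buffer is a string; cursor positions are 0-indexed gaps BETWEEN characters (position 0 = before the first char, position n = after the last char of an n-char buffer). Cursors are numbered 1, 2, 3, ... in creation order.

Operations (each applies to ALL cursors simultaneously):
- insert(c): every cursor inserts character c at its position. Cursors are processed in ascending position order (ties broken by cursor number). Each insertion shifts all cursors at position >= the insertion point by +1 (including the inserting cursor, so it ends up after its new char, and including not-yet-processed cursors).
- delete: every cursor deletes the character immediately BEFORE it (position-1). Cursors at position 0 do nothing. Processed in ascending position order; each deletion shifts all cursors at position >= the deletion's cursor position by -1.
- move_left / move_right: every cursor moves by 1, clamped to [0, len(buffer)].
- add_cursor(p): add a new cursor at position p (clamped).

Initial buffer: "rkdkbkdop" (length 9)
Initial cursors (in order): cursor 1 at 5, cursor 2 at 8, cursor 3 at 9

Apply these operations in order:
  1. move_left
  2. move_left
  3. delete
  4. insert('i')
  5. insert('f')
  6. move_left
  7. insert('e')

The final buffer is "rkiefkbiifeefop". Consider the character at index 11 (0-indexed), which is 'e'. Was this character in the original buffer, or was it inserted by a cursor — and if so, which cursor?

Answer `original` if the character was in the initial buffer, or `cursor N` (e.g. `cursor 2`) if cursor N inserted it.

After op 1 (move_left): buffer="rkdkbkdop" (len 9), cursors c1@4 c2@7 c3@8, authorship .........
After op 2 (move_left): buffer="rkdkbkdop" (len 9), cursors c1@3 c2@6 c3@7, authorship .........
After op 3 (delete): buffer="rkkbop" (len 6), cursors c1@2 c2@4 c3@4, authorship ......
After op 4 (insert('i')): buffer="rkikbiiop" (len 9), cursors c1@3 c2@7 c3@7, authorship ..1..23..
After op 5 (insert('f')): buffer="rkifkbiiffop" (len 12), cursors c1@4 c2@10 c3@10, authorship ..11..2323..
After op 6 (move_left): buffer="rkifkbiiffop" (len 12), cursors c1@3 c2@9 c3@9, authorship ..11..2323..
After op 7 (insert('e')): buffer="rkiefkbiifeefop" (len 15), cursors c1@4 c2@12 c3@12, authorship ..111..232233..
Authorship (.=original, N=cursor N): . . 1 1 1 . . 2 3 2 2 3 3 . .
Index 11: author = 3

Answer: cursor 3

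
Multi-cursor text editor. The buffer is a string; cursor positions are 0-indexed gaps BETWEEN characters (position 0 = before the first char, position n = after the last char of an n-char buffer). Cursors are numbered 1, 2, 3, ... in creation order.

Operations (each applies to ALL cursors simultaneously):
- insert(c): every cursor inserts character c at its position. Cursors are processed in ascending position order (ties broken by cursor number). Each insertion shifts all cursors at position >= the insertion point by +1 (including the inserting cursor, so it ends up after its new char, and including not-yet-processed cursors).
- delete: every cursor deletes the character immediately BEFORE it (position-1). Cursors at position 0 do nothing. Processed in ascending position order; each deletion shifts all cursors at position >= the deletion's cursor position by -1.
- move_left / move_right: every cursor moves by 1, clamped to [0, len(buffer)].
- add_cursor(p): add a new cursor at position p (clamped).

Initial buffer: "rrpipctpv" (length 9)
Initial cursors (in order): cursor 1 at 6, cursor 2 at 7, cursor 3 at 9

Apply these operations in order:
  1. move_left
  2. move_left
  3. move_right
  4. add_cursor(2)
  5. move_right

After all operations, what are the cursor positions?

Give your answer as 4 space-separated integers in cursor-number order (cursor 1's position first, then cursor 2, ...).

After op 1 (move_left): buffer="rrpipctpv" (len 9), cursors c1@5 c2@6 c3@8, authorship .........
After op 2 (move_left): buffer="rrpipctpv" (len 9), cursors c1@4 c2@5 c3@7, authorship .........
After op 3 (move_right): buffer="rrpipctpv" (len 9), cursors c1@5 c2@6 c3@8, authorship .........
After op 4 (add_cursor(2)): buffer="rrpipctpv" (len 9), cursors c4@2 c1@5 c2@6 c3@8, authorship .........
After op 5 (move_right): buffer="rrpipctpv" (len 9), cursors c4@3 c1@6 c2@7 c3@9, authorship .........

Answer: 6 7 9 3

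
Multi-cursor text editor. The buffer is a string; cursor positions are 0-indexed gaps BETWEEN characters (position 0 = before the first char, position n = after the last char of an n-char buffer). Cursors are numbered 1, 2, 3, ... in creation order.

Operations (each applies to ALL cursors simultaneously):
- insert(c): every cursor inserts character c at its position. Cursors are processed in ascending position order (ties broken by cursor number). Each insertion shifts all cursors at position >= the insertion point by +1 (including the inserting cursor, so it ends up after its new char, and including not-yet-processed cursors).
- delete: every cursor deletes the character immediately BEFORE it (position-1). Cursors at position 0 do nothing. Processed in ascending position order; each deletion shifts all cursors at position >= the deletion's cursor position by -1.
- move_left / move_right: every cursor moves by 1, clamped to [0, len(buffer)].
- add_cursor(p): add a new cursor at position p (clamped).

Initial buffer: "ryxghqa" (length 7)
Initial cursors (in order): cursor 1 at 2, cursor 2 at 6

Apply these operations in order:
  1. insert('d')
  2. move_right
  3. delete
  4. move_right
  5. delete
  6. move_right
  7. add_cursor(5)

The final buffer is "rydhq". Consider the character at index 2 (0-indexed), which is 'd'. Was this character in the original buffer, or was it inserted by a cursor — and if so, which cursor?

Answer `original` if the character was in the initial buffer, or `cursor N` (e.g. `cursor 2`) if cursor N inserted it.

Answer: cursor 1

Derivation:
After op 1 (insert('d')): buffer="rydxghqda" (len 9), cursors c1@3 c2@8, authorship ..1....2.
After op 2 (move_right): buffer="rydxghqda" (len 9), cursors c1@4 c2@9, authorship ..1....2.
After op 3 (delete): buffer="rydghqd" (len 7), cursors c1@3 c2@7, authorship ..1...2
After op 4 (move_right): buffer="rydghqd" (len 7), cursors c1@4 c2@7, authorship ..1...2
After op 5 (delete): buffer="rydhq" (len 5), cursors c1@3 c2@5, authorship ..1..
After op 6 (move_right): buffer="rydhq" (len 5), cursors c1@4 c2@5, authorship ..1..
After op 7 (add_cursor(5)): buffer="rydhq" (len 5), cursors c1@4 c2@5 c3@5, authorship ..1..
Authorship (.=original, N=cursor N): . . 1 . .
Index 2: author = 1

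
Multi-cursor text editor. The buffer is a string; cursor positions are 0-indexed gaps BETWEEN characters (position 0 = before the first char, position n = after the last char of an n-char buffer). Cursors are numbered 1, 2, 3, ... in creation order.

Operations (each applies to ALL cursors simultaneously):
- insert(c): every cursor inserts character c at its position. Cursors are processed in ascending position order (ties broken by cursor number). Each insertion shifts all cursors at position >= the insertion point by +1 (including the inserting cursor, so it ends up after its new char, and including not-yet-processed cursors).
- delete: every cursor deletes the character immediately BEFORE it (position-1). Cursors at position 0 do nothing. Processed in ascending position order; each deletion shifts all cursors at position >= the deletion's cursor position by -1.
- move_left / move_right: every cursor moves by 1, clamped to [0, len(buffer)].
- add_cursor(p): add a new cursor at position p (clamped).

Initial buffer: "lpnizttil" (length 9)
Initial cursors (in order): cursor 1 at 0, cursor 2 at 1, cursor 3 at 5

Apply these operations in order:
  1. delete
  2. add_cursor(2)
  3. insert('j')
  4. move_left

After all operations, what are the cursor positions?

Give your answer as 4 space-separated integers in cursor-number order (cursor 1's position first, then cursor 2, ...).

Answer: 1 1 6 4

Derivation:
After op 1 (delete): buffer="pnittil" (len 7), cursors c1@0 c2@0 c3@3, authorship .......
After op 2 (add_cursor(2)): buffer="pnittil" (len 7), cursors c1@0 c2@0 c4@2 c3@3, authorship .......
After op 3 (insert('j')): buffer="jjpnjijttil" (len 11), cursors c1@2 c2@2 c4@5 c3@7, authorship 12..4.3....
After op 4 (move_left): buffer="jjpnjijttil" (len 11), cursors c1@1 c2@1 c4@4 c3@6, authorship 12..4.3....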